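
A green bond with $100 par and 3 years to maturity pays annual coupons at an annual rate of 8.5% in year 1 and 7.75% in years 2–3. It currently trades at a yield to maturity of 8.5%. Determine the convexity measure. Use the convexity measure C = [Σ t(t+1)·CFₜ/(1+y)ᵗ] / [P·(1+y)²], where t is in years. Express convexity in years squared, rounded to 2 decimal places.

9.18

With y = 0.085:
  t   CF        PV=CF/(1+0.085)^t    t·PV        t(t+1)·PV
  1         8.50         7.8341         7.8341          15.6682
  2         7.75         6.5833        13.1666          39.4997
  3       107.75        84.3583       253.0750       1,012.3002
  Σ                     98.7757       274.0757       1,067.4680
P = 98.7757.
Convexity = Σ t(t+1)·PV / [P·(1+y)²] = 1,067.4680 / (98.7757 × 1.177225) = 9.18005.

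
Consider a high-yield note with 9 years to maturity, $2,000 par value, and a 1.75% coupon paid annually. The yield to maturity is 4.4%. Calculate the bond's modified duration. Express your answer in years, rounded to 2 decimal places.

Periodic yield y = 0.044. First find Macaulay duration:
  t   CF        PV=CF/(1+0.044)^t    t·PV
  1        35.00        33.5249        33.5249
  2        35.00        32.1120        64.2240
  3        35.00        30.7586        92.2758
  4        35.00        29.4623       117.8490
  5        35.00        28.2206       141.1028
  6        35.00        27.0312       162.1871
  7        35.00        25.8919       181.2436
  8        35.00        24.8007       198.4057
  9     2,035.00     1,381.2107    12,430.8961
  Σ                  1,613.0128    13,421.7088
P = 1,613.0128; Macaulay duration = 13,421.7088 / 1,613.0128 = 8.32089 years.
Modified duration = D_Mac / (1 + y) = 8.32089 / 1.044 = 7.97021 years.

7.97 years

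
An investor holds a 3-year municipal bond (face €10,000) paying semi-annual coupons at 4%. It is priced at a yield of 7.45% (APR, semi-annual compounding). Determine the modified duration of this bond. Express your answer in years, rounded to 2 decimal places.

Periodic yield y = 0.03725. First find Macaulay duration:
  t   CF        PV=CF/(1+0.03725)^t    t·PV
  1       200.00       192.8175       192.8175
  2       200.00       185.8930       371.7861
  3       200.00       179.2172       537.6516
  4       200.00       172.7811       691.1244
  5       200.00       166.5761       832.8807
  6    10,200.00     8,190.2944    49,141.7662
  Σ                  9,087.5794    51,768.0264
P = 9,087.5794; Macaulay duration = 51,768.0264 / 9,087.5794 = 5.69657 half-year periods = 2.84828 years.
Modified duration = D_Mac / (1 + y) = 2.84828 / 1.03725 = 2.74600 years.

2.75 years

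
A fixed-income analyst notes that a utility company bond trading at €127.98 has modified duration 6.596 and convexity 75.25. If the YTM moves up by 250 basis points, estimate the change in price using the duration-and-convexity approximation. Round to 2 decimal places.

Duration effect: -D_mod·Δy = -6.596 × (+0.025) = -0.164900
Convexity effect: ½·C·(Δy)² = 0.5 × 75.25 × (0.025)² = +0.023515625
ΔP/P ≈ -0.164900 + 0.023515625 = -0.141384375
ΔP ≈ 127.98 × (-0.141384375) = -18.0943723125.

-€18.09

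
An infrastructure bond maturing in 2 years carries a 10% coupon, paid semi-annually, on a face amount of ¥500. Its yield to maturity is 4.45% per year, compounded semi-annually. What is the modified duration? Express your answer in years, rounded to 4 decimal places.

Periodic yield y = 0.02225. First find Macaulay duration:
  t   CF        PV=CF/(1+0.02225)^t    t·PV
  1        25.00        24.4559        24.4559
  2        25.00        23.9236        47.8471
  3        25.00        23.4028        70.2085
  4       525.00       480.7628     1,923.0511
  Σ                    552.5450     2,065.5626
P = 552.5450; Macaulay duration = 2,065.5626 / 552.5450 = 3.73827 half-year periods = 1.86914 years.
Modified duration = D_Mac / (1 + y) = 1.86914 / 1.02225 = 1.82845 years.

1.8285 years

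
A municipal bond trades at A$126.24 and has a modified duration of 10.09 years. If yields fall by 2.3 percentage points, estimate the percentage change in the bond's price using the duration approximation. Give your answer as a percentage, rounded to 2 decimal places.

Duration approximation: ΔP/P ≈ -D_mod · Δy = -10.09 × (-0.023) = +0.232070.
As a percentage: +23.2070%.

+23.21%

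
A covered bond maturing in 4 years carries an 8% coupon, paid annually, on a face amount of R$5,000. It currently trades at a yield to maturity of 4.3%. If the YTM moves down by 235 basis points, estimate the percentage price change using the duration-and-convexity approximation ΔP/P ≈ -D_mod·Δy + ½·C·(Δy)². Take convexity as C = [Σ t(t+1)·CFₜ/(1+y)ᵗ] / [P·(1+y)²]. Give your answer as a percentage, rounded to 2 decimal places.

+8.56%

With y = 0.043:
  t   CF        PV=CF/(1+0.043)^t    t·PV        t(t+1)·PV
  1       400.00       383.5091       383.5091         767.0182
  2       400.00       367.6981       735.3962       2,206.1885
  3       400.00       352.5389     1,057.6168       4,230.4670
  4     5,400.00     4,563.0636    18,252.2546      91,261.2729
  Σ                  5,666.8098    20,428.7766      98,464.9466
P = 5,666.8098; D_Mac = 3.60499 yrs; D_mod = 3.45636 yrs; C = 15.97256.
Duration effect: -3.45636 × (-0.0235) = +0.081225
Convexity effect: 0.5 × 15.97256 × (-0.0235)² = +0.0044104
ΔP/P ≈ +0.081225 + 0.0044104 = +0.085635 = +8.5635%.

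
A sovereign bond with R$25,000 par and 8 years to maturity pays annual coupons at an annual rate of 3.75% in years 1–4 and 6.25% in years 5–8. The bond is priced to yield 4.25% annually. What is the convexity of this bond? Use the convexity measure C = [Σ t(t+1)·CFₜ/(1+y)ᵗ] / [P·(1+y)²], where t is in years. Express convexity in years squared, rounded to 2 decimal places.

With y = 0.0425:
  t   CF        PV=CF/(1+0.0425)^t    t·PV        t(t+1)·PV
  1       937.50       899.2806       899.2806       1,798.5612
  2       937.50       862.6193     1,725.2385       5,175.7155
  3       937.50       827.4525     2,482.3576       9,929.4303
  4       937.50       793.7194     3,174.8778      15,874.3890
  5     1,562.50     1,268.9360     6,344.6798      38,068.0791
  6     1,562.50     1,217.2048     7,303.2286      51,122.6002
  7     1,562.50     1,167.5825     8,173.0776      65,384.6205
  8    26,562.50    19,039.7148   152,317.7182   1,370,859.4641
  Σ                 26,076.5098   182,420.4587   1,558,212.8598
P = 26,076.5098.
Convexity = Σ t(t+1)·PV / [P·(1+y)²] = 1,558,212.8598 / (26,076.5098 × 1.086806) = 54.98259.

54.98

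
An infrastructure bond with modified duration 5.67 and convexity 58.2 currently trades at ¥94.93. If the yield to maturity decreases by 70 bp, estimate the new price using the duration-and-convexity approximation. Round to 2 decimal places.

¥98.83

Duration effect: -D_mod·Δy = -5.67 × (-0.007) = +0.039690
Convexity effect: ½·C·(Δy)² = 0.5 × 58.2 × (-0.007)² = +0.0014259
ΔP/P ≈ +0.039690 + 0.0014259 = +0.0411159
New price ≈ 94.93 × (1 + 0.0411159) = 98.833132387.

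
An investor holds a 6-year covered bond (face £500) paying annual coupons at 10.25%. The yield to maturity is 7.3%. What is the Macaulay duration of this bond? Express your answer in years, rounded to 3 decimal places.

Periodic yield y = 0.073. Discount each cash flow and weight by its year:
  t   CF        PV=CF/(1+0.073)^t    t·PV
  1        51.25        47.7633        47.7633
  2        51.25        44.5138        89.0275
  3        51.25        41.4853       124.4560
  4        51.25        38.6629       154.6518
  5        51.25        36.0326       180.1629
  6       551.25       361.2021     2,167.2126
  Σ                    569.6600     2,763.2741
Price P = Σ PV = 569.6600.
Macaulay duration = Σ(t·PV) / P = 2,763.2741 / 569.6600 = 4.85074 years.

4.851 years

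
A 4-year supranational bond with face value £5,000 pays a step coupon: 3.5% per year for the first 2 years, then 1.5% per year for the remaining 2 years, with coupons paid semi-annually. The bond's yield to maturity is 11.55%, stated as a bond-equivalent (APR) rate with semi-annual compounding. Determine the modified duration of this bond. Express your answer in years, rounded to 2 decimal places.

3.54 years

Periodic yield y = 0.05775. First find Macaulay duration:
  t   CF        PV=CF/(1+0.05775)^t    t·PV
  1        87.50        82.7228        82.7228
  2        87.50        78.2063       156.4127
  3        87.50        73.9365       221.8095
  4        87.50        69.8998       279.5992
  5        37.50        28.3215       141.6074
  6        37.50        26.7752       160.6513
  7        37.50        25.3134       177.1936
  8     5,037.50     3,214.7765    25,718.2121
  Σ                  3,599.9520    26,938.2087
P = 3,599.9520; Macaulay duration = 26,938.2087 / 3,599.9520 = 7.48294 half-year periods = 3.74147 years.
Modified duration = D_Mac / (1 + y) = 3.74147 / 1.05775 = 3.53719 years.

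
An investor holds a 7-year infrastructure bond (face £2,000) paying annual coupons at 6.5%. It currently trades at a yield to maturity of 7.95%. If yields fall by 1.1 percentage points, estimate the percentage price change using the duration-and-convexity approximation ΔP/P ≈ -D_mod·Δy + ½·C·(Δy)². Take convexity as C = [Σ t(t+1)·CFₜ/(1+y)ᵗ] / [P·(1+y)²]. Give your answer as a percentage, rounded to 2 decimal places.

+6.12%

With y = 0.0795:
  t   CF        PV=CF/(1+0.0795)^t    t·PV        t(t+1)·PV
  1       130.00       120.4261       120.4261         240.8522
  2       130.00       111.5573       223.1146         669.3439
  3       130.00       103.3417       310.0250       1,240.0999
  4       130.00        95.7310       382.9241       1,914.6207
  5       130.00        88.6809       443.4045       2,660.4272
  6       130.00        82.1500       492.8999       3,450.2992
  7     2,130.00     1,246.8697     8,728.0880      69,824.7041
  Σ                  1,848.7567    10,700.8823      80,000.3472
P = 1,848.7567; D_Mac = 5.78815 yrs; D_mod = 5.36188 yrs; C = 37.13358.
Duration effect: -5.36188 × (-0.011) = +0.058981
Convexity effect: 0.5 × 37.13358 × (-0.011)² = +0.0022466
ΔP/P ≈ +0.058981 + 0.0022466 = +0.061227 = +6.1227%.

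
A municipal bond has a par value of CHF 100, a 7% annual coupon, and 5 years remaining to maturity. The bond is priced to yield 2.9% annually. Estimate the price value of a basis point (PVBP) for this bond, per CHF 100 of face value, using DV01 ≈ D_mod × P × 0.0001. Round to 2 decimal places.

Periodic yield y = 0.029.
  t   CF        PV=CF/(1+0.029)^t    t·PV
  1         7.00         6.8027         6.8027
  2         7.00         6.6110        13.2220
  3         7.00         6.4247        19.2741
  4         7.00         6.2436        24.9745
  5       107.00        92.7485       463.7425
  Σ                    118.8305       528.0158
P = 118.8305; D_Mac = 4.44344 yrs; D_mod = 4.31821 yrs.
DV01 ≈ 4.31821 × 118.8305 × 0.0001 = 0.051313.

CHF 0.05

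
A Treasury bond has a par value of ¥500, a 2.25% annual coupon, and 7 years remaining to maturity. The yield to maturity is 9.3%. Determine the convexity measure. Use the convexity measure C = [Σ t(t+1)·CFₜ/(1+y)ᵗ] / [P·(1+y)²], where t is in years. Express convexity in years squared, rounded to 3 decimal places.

41.793

With y = 0.093:
  t   CF        PV=CF/(1+0.093)^t    t·PV        t(t+1)·PV
  1        11.25        10.2928        10.2928          20.5855
  2        11.25         9.4170        18.8340          56.5020
  3        11.25         8.6157        25.8472         103.3887
  4        11.25         7.8826        31.5306         157.6529
  5        11.25         7.2119        36.0597         216.3580
  6        11.25         6.5983        39.5898         277.1283
  7       511.25       274.3419     1,920.3935      15,363.1480
  Σ                    324.3603     2,082.5474      16,194.7634
P = 324.3603.
Convexity = Σ t(t+1)·PV / [P·(1+y)²] = 16,194.7634 / (324.3603 × 1.194649) = 41.79329.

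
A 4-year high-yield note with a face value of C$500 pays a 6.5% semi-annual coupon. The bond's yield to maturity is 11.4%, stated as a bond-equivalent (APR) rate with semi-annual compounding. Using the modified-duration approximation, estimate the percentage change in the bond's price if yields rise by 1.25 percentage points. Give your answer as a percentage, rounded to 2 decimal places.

-4.19%

Periodic yield y = 0.057. Modified duration first:
  t   CF        PV=CF/(1+0.057)^t    t·PV
  1        16.25        15.3737        15.3737
  2        16.25        14.5447        29.0893
  3        16.25        13.7603        41.2809
  4        16.25        13.0183        52.0731
  5        16.25        12.3162        61.5812
  6        16.25        11.6521        69.9125
  7        16.25        11.0237        77.1661
  8       516.25       331.3295     2,650.6364
  Σ                    423.0185     2,997.1132
P = 423.0185; D_Mac = 7.08506 half-year periods = 3.54253 yrs; D_mod = 3.54253/(1+0.057) = 3.35150 yrs.
ΔP/P ≈ -D_mod · Δy = -3.35150 × (+0.0125) = -0.041894 = -4.1894%.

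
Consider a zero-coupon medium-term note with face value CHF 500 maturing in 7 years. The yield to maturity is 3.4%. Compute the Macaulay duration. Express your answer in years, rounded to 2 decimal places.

A zero-coupon bond has a single cash flow at maturity, so its Macaulay duration equals its maturity: 7 years.

7.00 years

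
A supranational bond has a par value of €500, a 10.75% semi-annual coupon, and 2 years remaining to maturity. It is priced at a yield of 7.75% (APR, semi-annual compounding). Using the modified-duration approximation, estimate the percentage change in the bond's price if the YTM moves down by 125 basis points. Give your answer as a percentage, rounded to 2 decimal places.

+2.23%

Periodic yield y = 0.03875. Modified duration first:
  t   CF        PV=CF/(1+0.03875)^t    t·PV
  1       26.875        25.8724        25.8724
  2       26.875        24.9073        49.8146
  3       26.875        23.9781        71.9344
  4      526.875       452.5467     1,810.1870
  Σ                    527.3046     1,957.8084
P = 527.3046; D_Mac = 3.71286 half-year periods = 1.85643 yrs; D_mod = 1.85643/(1+0.03875) = 1.78718 yrs.
ΔP/P ≈ -D_mod · Δy = -1.78718 × (-0.0125) = +0.022340 = +2.2340%.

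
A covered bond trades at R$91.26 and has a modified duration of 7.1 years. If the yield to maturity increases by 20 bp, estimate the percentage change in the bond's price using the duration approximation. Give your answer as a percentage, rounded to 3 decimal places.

-1.420%

Duration approximation: ΔP/P ≈ -D_mod · Δy = -7.1 × (+0.002) = -0.014200.
As a percentage: -1.4200%.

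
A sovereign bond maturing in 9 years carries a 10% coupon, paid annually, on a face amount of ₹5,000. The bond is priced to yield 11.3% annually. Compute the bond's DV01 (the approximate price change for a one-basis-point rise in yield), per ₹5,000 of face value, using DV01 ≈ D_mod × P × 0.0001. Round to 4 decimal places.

₹2.5992

Periodic yield y = 0.113.
  t   CF        PV=CF/(1+0.113)^t    t·PV
  1       500.00       449.2363       449.2363
  2       500.00       403.6265       807.2530
  3       500.00       362.6474     1,087.9421
  4       500.00       325.8287     1,303.3148
  5       500.00       292.7482     1,463.7408
  6       500.00       263.0262     1,578.1572
  7       500.00       236.3218     1,654.2529
  8       500.00       212.3287     1,698.6296
  9     5,500.00     2,098.4866    18,886.3798
  Σ                  4,644.2504    28,928.9065
P = 4,644.2504; D_Mac = 6.22897 yrs; D_mod = 5.59656 yrs.
DV01 ≈ 5.59656 × 4,644.2504 × 0.0001 = 2.599183.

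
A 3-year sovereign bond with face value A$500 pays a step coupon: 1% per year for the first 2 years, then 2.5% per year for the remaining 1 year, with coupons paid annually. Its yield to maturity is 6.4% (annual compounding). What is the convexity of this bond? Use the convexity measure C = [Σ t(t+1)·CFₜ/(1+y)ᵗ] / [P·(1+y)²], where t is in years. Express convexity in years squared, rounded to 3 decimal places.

10.450

With y = 0.064:
  t   CF        PV=CF/(1+0.064)^t    t·PV        t(t+1)·PV
  1         5.00         4.6992         4.6992           9.3985
  2         5.00         4.4166         8.8332          26.4995
  3       512.50       425.4700     1,276.4101       5,105.6405
  Σ                    434.5859     1,289.9425       5,141.5385
P = 434.5859.
Convexity = Σ t(t+1)·PV / [P·(1+y)²] = 5,141.5385 / (434.5859 × 1.132096) = 10.45043.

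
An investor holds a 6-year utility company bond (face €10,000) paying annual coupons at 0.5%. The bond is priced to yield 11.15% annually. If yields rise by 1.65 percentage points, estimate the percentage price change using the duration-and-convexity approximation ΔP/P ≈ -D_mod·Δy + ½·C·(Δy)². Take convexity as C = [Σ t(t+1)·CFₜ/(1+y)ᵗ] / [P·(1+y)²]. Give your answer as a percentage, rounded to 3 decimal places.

-8.296%

With y = 0.1115:
  t   CF        PV=CF/(1+0.1115)^t    t·PV        t(t+1)·PV
  1        50.00        44.9843        44.9843          89.9685
  2        50.00        40.4717        80.9433         242.8300
  3        50.00        36.4118       109.2353         436.9411
  4        50.00        32.7591       131.0365         655.1823
  5        50.00        29.4729       147.3644         884.1866
  6    10,050.00     5,329.7797    31,978.6783     223,850.7480
  Σ                  5,513.8794    32,492.2420     226,159.8564
P = 5,513.8794; D_Mac = 5.89281 yrs; D_mod = 5.30167 yrs; C = 33.20009.
Duration effect: -5.30167 × (+0.0165) = -0.087478
Convexity effect: 0.5 × 33.20009 × (0.0165)² = +0.0045194
ΔP/P ≈ -0.087478 + 0.0045194 = -0.082958 = -8.2958%.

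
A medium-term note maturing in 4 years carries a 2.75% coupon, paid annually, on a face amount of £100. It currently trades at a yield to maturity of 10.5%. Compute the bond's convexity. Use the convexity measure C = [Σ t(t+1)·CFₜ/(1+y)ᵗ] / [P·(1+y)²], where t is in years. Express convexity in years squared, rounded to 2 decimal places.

15.38

With y = 0.105:
  t   CF        PV=CF/(1+0.105)^t    t·PV        t(t+1)·PV
  1         2.75         2.4887         2.4887           4.9774
  2         2.75         2.2522         4.5044          13.5132
  3         2.75         2.0382         6.1146          24.4583
  4       102.75        68.9180       275.6720       1,378.3602
  Σ                     75.6971       288.7797       1,421.3091
P = 75.6971.
Convexity = Σ t(t+1)·PV / [P·(1+y)²] = 1,421.3091 / (75.6971 × 1.221025) = 15.37747.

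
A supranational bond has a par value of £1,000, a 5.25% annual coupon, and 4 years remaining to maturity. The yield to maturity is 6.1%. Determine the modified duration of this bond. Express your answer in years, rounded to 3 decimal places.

3.493 years

Periodic yield y = 0.061. First find Macaulay duration:
  t   CF        PV=CF/(1+0.061)^t    t·PV
  1        52.50        49.4816        49.4816
  2        52.50        46.6368        93.2736
  3        52.50        43.9555       131.8665
  4     1,052.50       830.5400     3,322.1601
  Σ                    970.6139     3,596.7818
P = 970.6139; Macaulay duration = 3,596.7818 / 970.6139 = 3.70568 years.
Modified duration = D_Mac / (1 + y) = 3.70568 / 1.061 = 3.49263 years.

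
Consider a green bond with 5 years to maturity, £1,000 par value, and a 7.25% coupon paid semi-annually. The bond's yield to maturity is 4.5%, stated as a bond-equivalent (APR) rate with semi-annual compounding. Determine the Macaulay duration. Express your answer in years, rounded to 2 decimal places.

Periodic yield y = 0.0225. Discount each cash flow and weight by its period:
  t   CF        PV=CF/(1+0.0225)^t    t·PV
  1        36.25        35.4523        35.4523
  2        36.25        34.6722        69.3444
  3        36.25        33.9092       101.7277
  4        36.25        33.1631       132.6523
  5        36.25        32.4333       162.1666
  6        36.25        31.7196       190.3178
  7        36.25        31.0216       217.1515
  8        36.25        30.3390       242.7121
  9        36.25        29.6714       267.0427
  10    1,036.25       829.5286     8,295.2862
  Σ                  1,121.9105     9,713.8537
Price P = Σ PV = 1,121.9105.
Macaulay duration = Σ(t·PV) / P = 9,713.8537 / 1,121.9105 = 8.65831 half-year periods.
In years: 8.65831 / 2 = 4.32916 years.

4.33 years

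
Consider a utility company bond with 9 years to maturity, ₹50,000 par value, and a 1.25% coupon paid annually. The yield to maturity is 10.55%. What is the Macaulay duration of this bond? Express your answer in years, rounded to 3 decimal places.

Periodic yield y = 0.1055. Discount each cash flow and weight by its year:
  t   CF        PV=CF/(1+0.1055)^t    t·PV
  1       625.00       565.3550       565.3550
  2       625.00       511.4021     1,022.8042
  3       625.00       462.5980     1,387.7941
  4       625.00       418.4514     1,673.8056
  5       625.00       378.5178     1,892.5889
  6       625.00       342.3951     2,054.3706
  7       625.00       309.7197     2,168.0377
  8       625.00       280.1625     2,241.3002
  9    50,625.00    20,527.5120   184,747.6077
  Σ                 23,796.1136   197,753.6640
Price P = Σ PV = 23,796.1136.
Macaulay duration = Σ(t·PV) / P = 197,753.6640 / 23,796.1136 = 8.31033 years.

8.310 years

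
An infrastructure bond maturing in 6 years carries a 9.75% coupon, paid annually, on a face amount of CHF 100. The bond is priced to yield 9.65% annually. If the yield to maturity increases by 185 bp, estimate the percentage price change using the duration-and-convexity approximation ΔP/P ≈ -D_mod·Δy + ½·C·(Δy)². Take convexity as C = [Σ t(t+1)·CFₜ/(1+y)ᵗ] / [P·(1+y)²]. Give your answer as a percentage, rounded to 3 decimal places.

-7.686%

With y = 0.0965:
  t   CF        PV=CF/(1+0.0965)^t    t·PV        t(t+1)·PV
  1         9.75         8.8919         8.8919          17.7839
  2         9.75         8.1094        16.2187          48.6562
  3         9.75         7.3957        22.1871          88.7483
  4         9.75         6.7448        26.9793         134.8963
  5         9.75         6.1512        30.7561         184.5367
  6       109.75        63.1470       378.8820       2,652.1739
  Σ                    100.4400       483.9151       3,126.7953
P = 100.4400; D_Mac = 4.81795 yrs; D_mod = 4.39394 yrs; C = 25.89258.
Duration effect: -4.39394 × (+0.0185) = -0.081288
Convexity effect: 0.5 × 25.89258 × (0.0185)² = +0.0044309
ΔP/P ≈ -0.081288 + 0.0044309 = -0.076857 = -7.6857%.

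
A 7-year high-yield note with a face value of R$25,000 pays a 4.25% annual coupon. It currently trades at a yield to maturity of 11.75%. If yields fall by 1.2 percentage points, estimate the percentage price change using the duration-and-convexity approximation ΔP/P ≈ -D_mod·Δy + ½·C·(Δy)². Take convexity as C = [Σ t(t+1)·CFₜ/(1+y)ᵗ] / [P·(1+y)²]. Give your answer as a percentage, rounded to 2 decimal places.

With y = 0.1175:
  t   CF        PV=CF/(1+0.1175)^t    t·PV        t(t+1)·PV
  1     1,062.50       950.7830       950.7830       1,901.5660
  2     1,062.50       850.8125     1,701.6251       5,104.8752
  3     1,062.50       761.3535     2,284.0605       9,136.2419
  4     1,062.50       681.3007     2,725.2027      13,626.0133
  5     1,062.50       609.6650     3,048.3251      18,289.9507
  6     1,062.50       545.5615     3,273.3692      22,913.5847
  7    26,062.50    11,975.2158    83,826.5109     670,612.0868
  Σ                 16,374.6921    97,809.8764     741,584.3185
P = 16,374.6921; D_Mac = 5.97323 yrs; D_mod = 5.34518 yrs; C = 36.26539.
Duration effect: -5.34518 × (-0.012) = +0.064142
Convexity effect: 0.5 × 36.26539 × (-0.012)² = +0.0026111
ΔP/P ≈ +0.064142 + 0.0026111 = +0.066753 = +6.6753%.

+6.68%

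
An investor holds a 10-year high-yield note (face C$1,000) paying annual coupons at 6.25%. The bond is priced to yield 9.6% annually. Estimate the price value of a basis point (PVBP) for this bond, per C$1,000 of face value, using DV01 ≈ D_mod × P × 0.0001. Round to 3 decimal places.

Periodic yield y = 0.096.
  t   CF        PV=CF/(1+0.096)^t    t·PV
  1        62.50        57.0255        57.0255
  2        62.50        52.0306       104.0612
  3        62.50        47.4732       142.4196
  4        62.50        43.3149       173.2598
  5        62.50        39.5209       197.6047
  6        62.50        36.0593       216.3555
  7        62.50        32.9008       230.3054
  8        62.50        30.0190       240.1516
  9        62.50        27.3896       246.5060
  10    1,062.50       424.8380     4,248.3804
  Σ                    790.5718     5,856.0698
P = 790.5718; D_Mac = 7.40739 yrs; D_mod = 6.75856 yrs.
DV01 ≈ 6.75856 × 790.5718 × 0.0001 = 0.534313.

C$0.534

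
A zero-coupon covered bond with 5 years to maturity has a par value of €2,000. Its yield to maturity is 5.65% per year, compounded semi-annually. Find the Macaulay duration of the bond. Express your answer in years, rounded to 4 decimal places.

5.0000 years

A zero-coupon bond has a single cash flow at maturity, so its Macaulay duration equals its maturity: 5 years.
(Equivalently: 10 semi-annual periods ÷ 2 = 5 years.)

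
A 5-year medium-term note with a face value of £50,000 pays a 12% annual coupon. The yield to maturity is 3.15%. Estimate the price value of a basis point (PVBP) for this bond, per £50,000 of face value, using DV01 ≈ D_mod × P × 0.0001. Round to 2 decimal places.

Periodic yield y = 0.0315.
  t   CF        PV=CF/(1+0.0315)^t    t·PV
  1     6,000.00     5,816.7717     5,816.7717
  2     6,000.00     5,639.1388    11,278.2776
  3     6,000.00     5,466.9305    16,400.7915
  4     6,000.00     5,299.9811    21,199.9244
  5    56,000.00    47,955.8801   239,779.4004
  Σ                 70,178.7022   294,475.1656
P = 70,178.7022; D_Mac = 4.19608 yrs; D_mod = 4.06794 yrs.
DV01 ≈ 4.06794 × 70,178.7022 × 0.0001 = 28.548247.

£28.55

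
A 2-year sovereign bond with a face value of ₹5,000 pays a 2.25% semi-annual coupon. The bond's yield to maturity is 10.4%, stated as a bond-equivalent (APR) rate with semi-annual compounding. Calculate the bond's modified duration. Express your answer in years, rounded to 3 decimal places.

Periodic yield y = 0.052. First find Macaulay duration:
  t   CF        PV=CF/(1+0.052)^t    t·PV
  1        56.25        53.4696        53.4696
  2        56.25        50.8266       101.6532
  3        56.25        48.3143       144.9428
  4     5,056.25     4,128.2461    16,512.9844
  Σ                  4,280.8565    16,813.0500
P = 4,280.8565; Macaulay duration = 16,813.0500 / 4,280.8565 = 3.92750 half-year periods = 1.96375 years.
Modified duration = D_Mac / (1 + y) = 1.96375 / 1.052 = 1.86668 years.

1.867 years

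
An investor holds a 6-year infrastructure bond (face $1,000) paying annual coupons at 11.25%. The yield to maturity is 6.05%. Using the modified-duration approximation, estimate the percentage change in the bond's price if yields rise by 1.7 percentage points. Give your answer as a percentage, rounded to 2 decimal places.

Periodic yield y = 0.0605. Modified duration first:
  t   CF        PV=CF/(1+0.0605)^t    t·PV
  1       112.50       106.0820       106.0820
  2       112.50       100.0302       200.0604
  3       112.50        94.3236       282.9709
  4       112.50        88.9426       355.7704
  5       112.50        83.8686       419.3428
  6     1,112.50       782.0526     4,692.3158
  Σ                  1,255.2997     6,056.5423
P = 1,255.2997; D_Mac = 4.82478 yrs; D_mod = 4.82478/(1+0.0605) = 4.54953 yrs.
ΔP/P ≈ -D_mod · Δy = -4.54953 × (+0.017) = -0.077342 = -7.7342%.

-7.73%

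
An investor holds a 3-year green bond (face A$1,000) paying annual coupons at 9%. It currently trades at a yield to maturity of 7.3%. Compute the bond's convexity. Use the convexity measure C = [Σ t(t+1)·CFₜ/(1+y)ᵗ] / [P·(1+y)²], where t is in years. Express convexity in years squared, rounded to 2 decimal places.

9.34

With y = 0.073:
  t   CF        PV=CF/(1+0.073)^t    t·PV        t(t+1)·PV
  1        90.00        83.8770        83.8770         167.7540
  2        90.00        78.1705       156.3411         469.0232
  3     1,090.00       882.3225     2,646.9674      10,587.8695
  Σ                  1,044.3700     2,887.1854      11,224.6466
P = 1,044.3700.
Convexity = Σ t(t+1)·PV / [P·(1+y)²] = 11,224.6466 / (1,044.3700 × 1.151329) = 9.33510.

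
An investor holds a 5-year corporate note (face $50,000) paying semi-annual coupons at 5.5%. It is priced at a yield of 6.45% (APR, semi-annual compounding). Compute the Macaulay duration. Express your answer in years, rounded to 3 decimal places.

Periodic yield y = 0.03225. Discount each cash flow and weight by its period:
  t   CF        PV=CF/(1+0.03225)^t    t·PV
  1     1,375.00     1,332.0417     1,332.0417
  2     1,375.00     1,290.4254     2,580.8509
  3     1,375.00     1,250.1094     3,750.3282
  4     1,375.00     1,211.0530     4,844.2118
  5     1,375.00     1,173.2167     5,866.0836
  6     1,375.00     1,136.5626     6,819.3754
  7     1,375.00     1,101.0536     7,707.3751
  8     1,375.00     1,066.6540     8,533.2320
  9     1,375.00     1,033.3291     9,299.9622
  10   51,375.00    37,402.6970   374,026.9703
  Σ                 47,997.1425   424,760.4312
Price P = Σ PV = 47,997.1425.
Macaulay duration = Σ(t·PV) / P = 424,760.4312 / 47,997.1425 = 8.84970 half-year periods.
In years: 8.84970 / 2 = 4.42485 years.

4.425 years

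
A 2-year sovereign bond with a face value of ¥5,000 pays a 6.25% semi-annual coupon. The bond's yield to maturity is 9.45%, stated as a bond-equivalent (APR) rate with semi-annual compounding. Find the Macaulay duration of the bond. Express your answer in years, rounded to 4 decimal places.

Periodic yield y = 0.04725. Discount each cash flow and weight by its period:
  t   CF        PV=CF/(1+0.04725)^t    t·PV
  1       156.25       149.2003       149.2003
  2       156.25       142.4686       284.9373
  3       156.25       136.0407       408.1222
  4     5,156.25     4,286.7928    17,147.1711
  Σ                  4,714.5024    17,989.4308
Price P = Σ PV = 4,714.5024.
Macaulay duration = Σ(t·PV) / P = 17,989.4308 / 4,714.5024 = 3.81576 half-year periods.
In years: 3.81576 / 2 = 1.90788 years.

1.9079 years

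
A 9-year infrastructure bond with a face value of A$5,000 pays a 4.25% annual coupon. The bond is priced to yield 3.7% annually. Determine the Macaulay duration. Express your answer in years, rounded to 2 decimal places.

Periodic yield y = 0.037. Discount each cash flow and weight by its year:
  t   CF        PV=CF/(1+0.037)^t    t·PV
  1       212.50       204.9180       204.9180
  2       212.50       197.6066       395.2132
  3       212.50       190.5560       571.6680
  4       212.50       183.7570       735.0280
  5       212.50       177.2006       886.0029
  6       212.50       170.8781     1,025.2686
  7       212.50       164.7812     1,153.4683
  8       212.50       158.9018     1,271.2146
  9     5,212.50     3,758.6965    33,828.2686
  Σ                  5,207.2959    40,071.0503
Price P = Σ PV = 5,207.2959.
Macaulay duration = Σ(t·PV) / P = 40,071.0503 / 5,207.2959 = 7.69517 years.

7.70 years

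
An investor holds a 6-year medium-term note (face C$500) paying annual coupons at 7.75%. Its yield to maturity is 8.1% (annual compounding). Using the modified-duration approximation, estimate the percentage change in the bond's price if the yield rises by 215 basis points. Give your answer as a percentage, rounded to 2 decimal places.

Periodic yield y = 0.081. Modified duration first:
  t   CF        PV=CF/(1+0.081)^t    t·PV
  1        38.75        35.8464        35.8464
  2        38.75        33.1604        66.3209
  3        38.75        30.6757        92.0271
  4        38.75        28.3772       113.5086
  5        38.75        26.2508       131.2542
  6       538.75       337.6239     2,025.7431
  Σ                    491.9344     2,464.7004
P = 491.9344; D_Mac = 5.01022 yrs; D_mod = 5.01022/(1+0.081) = 4.63480 yrs.
ΔP/P ≈ -D_mod · Δy = -4.63480 × (+0.0215) = -0.099648 = -9.9648%.

-9.96%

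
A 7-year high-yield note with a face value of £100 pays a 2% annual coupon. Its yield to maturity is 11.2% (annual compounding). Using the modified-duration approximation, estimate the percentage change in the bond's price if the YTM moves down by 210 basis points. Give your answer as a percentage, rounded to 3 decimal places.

+12.157%

Periodic yield y = 0.112. Modified duration first:
  t   CF        PV=CF/(1+0.112)^t    t·PV
  1         2.00         1.7986         1.7986
  2         2.00         1.6174         3.2348
  3         2.00         1.4545         4.3635
  4         2.00         1.3080         5.2320
  5         2.00         1.1763         5.8813
  6         2.00         1.0578         6.3468
  7       102.00        48.5140       339.5977
  Σ                     56.9265       366.4547
P = 56.9265; D_Mac = 6.43733 yrs; D_mod = 6.43733/(1+0.112) = 5.78897 yrs.
ΔP/P ≈ -D_mod · Δy = -5.78897 × (-0.021) = +0.121568 = +12.1568%.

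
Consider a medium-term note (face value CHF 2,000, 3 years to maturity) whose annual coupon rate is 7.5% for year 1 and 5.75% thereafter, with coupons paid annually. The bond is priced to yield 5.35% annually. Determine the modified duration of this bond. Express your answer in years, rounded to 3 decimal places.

2.668 years

Periodic yield y = 0.0535. First find Macaulay duration:
  t   CF        PV=CF/(1+0.0535)^t    t·PV
  1       150.00       142.3825       142.3825
  2       115.00       103.6165       207.2329
  3     2,115.00     1,808.8675     5,426.6025
  Σ                  2,054.8665     5,776.2179
P = 2,054.8665; Macaulay duration = 5,776.2179 / 2,054.8665 = 2.81099 years.
Modified duration = D_Mac / (1 + y) = 2.81099 / 1.0535 = 2.66824 years.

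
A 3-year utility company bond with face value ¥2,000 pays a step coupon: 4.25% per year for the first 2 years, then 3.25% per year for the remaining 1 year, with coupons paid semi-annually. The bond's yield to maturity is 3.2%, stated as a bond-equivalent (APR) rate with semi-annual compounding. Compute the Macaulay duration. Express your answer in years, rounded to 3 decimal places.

Periodic yield y = 0.016. Discount each cash flow and weight by its period:
  t   CF        PV=CF/(1+0.016)^t    t·PV
  1        42.50        41.8307        41.8307
  2        42.50        41.1720        82.3439
  3        42.50        40.5236       121.5707
  4        42.50        39.8854       159.5417
  5        32.50        30.0203       150.1014
  6     2,032.50     1,847.8568    11,087.1406
  Σ                  2,041.2887    11,642.5291
Price P = Σ PV = 2,041.2887.
Macaulay duration = Σ(t·PV) / P = 11,642.5291 / 2,041.2887 = 5.70352 half-year periods.
In years: 5.70352 / 2 = 2.85176 years.

2.852 years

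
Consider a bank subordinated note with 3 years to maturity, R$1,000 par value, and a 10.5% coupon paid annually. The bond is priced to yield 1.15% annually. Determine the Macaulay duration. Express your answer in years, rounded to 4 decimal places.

2.7565 years

Periodic yield y = 0.0115. Discount each cash flow and weight by its year:
  t   CF        PV=CF/(1+0.0115)^t    t·PV
  1       105.00       103.8062       103.8062
  2       105.00       102.6260       205.2521
  3     1,105.00     1,067.7378     3,203.2134
  Σ                  1,274.1701     3,512.2717
Price P = Σ PV = 1,274.1701.
Macaulay duration = Σ(t·PV) / P = 3,512.2717 / 1,274.1701 = 2.75652 years.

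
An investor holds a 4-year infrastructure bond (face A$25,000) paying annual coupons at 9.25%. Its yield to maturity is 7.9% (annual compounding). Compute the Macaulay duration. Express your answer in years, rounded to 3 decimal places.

Periodic yield y = 0.079. Discount each cash flow and weight by its year:
  t   CF        PV=CF/(1+0.079)^t    t·PV
  1     2,312.50     2,143.1881     2,143.1881
  2     2,312.50     1,986.2726     3,972.5452
  3     2,312.50     1,840.8458     5,522.5374
  4    27,312.50    20,150.0290    80,600.1160
  Σ                 26,120.3355    92,238.3867
Price P = Σ PV = 26,120.3355.
Macaulay duration = Σ(t·PV) / P = 92,238.3867 / 26,120.3355 = 3.53129 years.

3.531 years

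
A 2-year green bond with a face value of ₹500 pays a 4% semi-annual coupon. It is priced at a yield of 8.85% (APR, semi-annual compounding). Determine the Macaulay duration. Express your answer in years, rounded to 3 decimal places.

1.939 years

Periodic yield y = 0.04425. Discount each cash flow and weight by its period:
  t   CF        PV=CF/(1+0.04425)^t    t·PV
  1        10.00         9.5763         9.5763
  2        10.00         9.1705        18.3409
  3        10.00         8.7819        26.3456
  4       510.00       428.8962     1,715.5850
  Σ                    456.4248     1,769.8477
Price P = Σ PV = 456.4248.
Macaulay duration = Σ(t·PV) / P = 1,769.8477 / 456.4248 = 3.87763 half-year periods.
In years: 3.87763 / 2 = 1.93882 years.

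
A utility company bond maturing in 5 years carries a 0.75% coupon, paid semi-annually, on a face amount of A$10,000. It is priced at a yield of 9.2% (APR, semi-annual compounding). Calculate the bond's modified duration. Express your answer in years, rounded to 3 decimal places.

4.677 years

Periodic yield y = 0.046. First find Macaulay duration:
  t   CF        PV=CF/(1+0.046)^t    t·PV
  1        37.50        35.8509        35.8509
  2        37.50        34.2742        68.5485
  3        37.50        32.7670        98.3009
  4        37.50        31.3260       125.3039
  5        37.50        29.9483       149.7417
  6        37.50        28.6313       171.7878
  7        37.50        27.3722       191.6053
  8        37.50        26.1684       209.3475
  9        37.50        25.0176       225.1586
  10   10,037.50     6,401.8974    64,018.9745
  Σ                  6,673.2534    65,294.6196
P = 6,673.2534; Macaulay duration = 65,294.6196 / 6,673.2534 = 9.78453 half-year periods = 4.89226 years.
Modified duration = D_Mac / (1 + y) = 4.89226 / 1.046 = 4.67712 years.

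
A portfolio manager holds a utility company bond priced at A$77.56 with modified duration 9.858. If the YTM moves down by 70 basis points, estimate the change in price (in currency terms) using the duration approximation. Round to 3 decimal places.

Duration approximation: ΔP/P ≈ -D_mod · Δy = -9.858 × (-0.007) = +0.069006.
ΔP ≈ 77.56 × (+0.069006) = +5.35210536.

+A$5.352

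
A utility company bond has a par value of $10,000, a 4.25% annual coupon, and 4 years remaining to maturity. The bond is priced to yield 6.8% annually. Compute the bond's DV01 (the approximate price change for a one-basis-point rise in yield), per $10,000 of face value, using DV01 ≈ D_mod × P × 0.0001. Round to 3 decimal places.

Periodic yield y = 0.068.
  t   CF        PV=CF/(1+0.068)^t    t·PV
  1       425.00       397.9401       397.9401
  2       425.00       372.6031       745.2061
  3       425.00       348.8793     1,046.6378
  4    10,425.00     8,012.9245    32,051.6982
  Σ                  9,132.3470    34,241.4822
P = 9,132.3470; D_Mac = 3.74947 yrs; D_mod = 3.51074 yrs.
DV01 ≈ 3.51074 × 9,132.3470 × 0.0001 = 3.206131.

$3.206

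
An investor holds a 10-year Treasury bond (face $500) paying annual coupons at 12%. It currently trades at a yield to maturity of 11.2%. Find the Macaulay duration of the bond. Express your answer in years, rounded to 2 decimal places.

6.41 years

Periodic yield y = 0.112. Discount each cash flow and weight by its year:
  t   CF        PV=CF/(1+0.112)^t    t·PV
  1        60.00        53.9568        53.9568
  2        60.00        48.5223        97.0447
  3        60.00        43.6352       130.9056
  4        60.00        39.2403       156.9611
  5        60.00        35.2880       176.4401
  6        60.00        31.7338       190.4030
  7        60.00        28.5376       199.7633
  8        60.00        25.6633       205.3066
  9        60.00        23.0785       207.7068
  10      560.00       193.7047     1,937.0470
  Σ                    523.3607     3,355.5350
Price P = Σ PV = 523.3607.
Macaulay duration = Σ(t·PV) / P = 3,355.5350 / 523.3607 = 6.41152 years.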